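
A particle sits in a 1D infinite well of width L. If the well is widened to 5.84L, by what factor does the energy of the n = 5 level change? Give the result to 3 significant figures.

0.0293

E_n ∝ 1/L², so the energy scales by 1/5.84² = 0.0293.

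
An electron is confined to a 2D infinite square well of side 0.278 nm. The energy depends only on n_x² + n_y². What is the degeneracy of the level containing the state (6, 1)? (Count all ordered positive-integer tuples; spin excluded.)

The level has n_x² + n_y² = 37. The ordered positive-integer solutions are (1, 6), (6, 1).
That gives 2 states.

degeneracy = 2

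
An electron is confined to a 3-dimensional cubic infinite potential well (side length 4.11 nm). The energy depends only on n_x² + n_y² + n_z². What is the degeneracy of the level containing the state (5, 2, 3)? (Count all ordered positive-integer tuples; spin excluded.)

degeneracy = 9

The level has n_x² + n_y² + n_z² = 38. The ordered positive-integer solutions are (1, 1, 6), (1, 6, 1), (2, 3, 5), (2, 5, 3), (3, 2, 5), (3, 5, 2), (5, 2, 3), (5, 3, 2), (6, 1, 1).
That gives 9 states.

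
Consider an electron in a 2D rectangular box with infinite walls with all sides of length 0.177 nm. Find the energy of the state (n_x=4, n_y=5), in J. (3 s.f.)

E = 7.88×10^-17 J

For a 2D rectangular well E = (h²/8m_e)·Σ n_i²/L_i² = (6.626×10^-34)²/(8·9.109×10^-31) · [4²/(0.177 nm)² + 5²/(0.177 nm)²].
Evaluating gives E = 7.88×10^-17 J.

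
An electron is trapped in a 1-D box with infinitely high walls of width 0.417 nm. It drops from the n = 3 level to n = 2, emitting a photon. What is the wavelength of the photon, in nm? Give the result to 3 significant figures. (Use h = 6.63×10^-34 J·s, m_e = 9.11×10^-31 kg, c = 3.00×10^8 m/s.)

E_1 = h²/(8m_eL²) = 3.469×10^-19 J, so ΔE = (3² − 2²)E_1 = 1.735×10^-18 J.
λ = hc/ΔE = (6.63×10^-34·3.00×10^8)/1.735×10^-18 = 1.15×10^-7 m = 115 nm.

λ = 115 nm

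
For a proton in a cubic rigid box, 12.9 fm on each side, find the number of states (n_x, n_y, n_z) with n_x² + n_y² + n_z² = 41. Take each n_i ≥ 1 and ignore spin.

degeneracy = 9

The level has n_x² + n_y² + n_z² = 41. The ordered positive-integer solutions are (1, 2, 6), (1, 6, 2), (2, 1, 6), (2, 6, 1), (3, 4, 4), (4, 3, 4), (4, 4, 3), (6, 1, 2), (6, 2, 1).
That gives 9 states.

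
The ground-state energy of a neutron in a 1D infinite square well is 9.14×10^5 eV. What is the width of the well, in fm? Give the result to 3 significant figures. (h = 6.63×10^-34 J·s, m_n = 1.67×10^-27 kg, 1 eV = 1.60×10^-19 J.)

L = 15.0 fm

From E_n = n²h²/(8m_nL²), L = n·h/√(8m_nE_n).
E_1 = 9.14×10^5 eV = 1.462×10^-13 J, so L = 1·6.63×10^-34/√(8·1.67×10^-27·1.462×10^-13) = 1.50×10^-14 m = 15.0 fm.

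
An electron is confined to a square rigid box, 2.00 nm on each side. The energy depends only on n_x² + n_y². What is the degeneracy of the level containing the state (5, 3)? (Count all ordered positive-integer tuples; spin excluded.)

degeneracy = 2

The level has n_x² + n_y² = 34. The ordered positive-integer solutions are (3, 5), (5, 3).
That gives 2 states.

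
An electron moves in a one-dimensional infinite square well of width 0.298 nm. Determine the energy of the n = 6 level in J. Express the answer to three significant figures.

E_6 = 2.44×10^-17 J

For an infinite well E_n = n²h²/(8m_eL²), so E_1 = h²/(8m_eL²) = (6.626×10^-34)²/(8·9.109×10^-31·(2.98×10^-10 m)²) = 6.784×10^-19 J.
Then E_6 = 6²·E_1 = 36·6.784×10^-19 J = 2.44×10^-17 J.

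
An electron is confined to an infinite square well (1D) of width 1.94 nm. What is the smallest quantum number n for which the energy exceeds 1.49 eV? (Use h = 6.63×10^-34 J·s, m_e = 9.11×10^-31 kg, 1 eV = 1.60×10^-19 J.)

E_1 = h²/(8m_eL²) = 1.603×10^-20 J = 0.1002 eV.
Need n² > 1.49/0.1002 = 14.87, i.e. n > 3.856.
The smallest integer satisfying this is n = 4.

n = 4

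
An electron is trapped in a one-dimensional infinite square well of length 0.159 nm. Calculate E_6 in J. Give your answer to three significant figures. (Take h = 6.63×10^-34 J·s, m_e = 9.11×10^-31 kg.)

For an infinite well E_n = n²h²/(8m_eL²), so E_1 = h²/(8m_eL²) = (6.63×10^-34)²/(8·9.11×10^-31·(1.59×10^-10 m)²) = 2.386×10^-18 J.
Then E_6 = 6²·E_1 = 36·2.386×10^-18 J = 8.59×10^-17 J.

E_6 = 8.59×10^-17 J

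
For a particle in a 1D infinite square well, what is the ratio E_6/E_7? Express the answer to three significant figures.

E_n ∝ n², so E_6/E_7 = 6²/7² = 36/49 = 0.735.

0.735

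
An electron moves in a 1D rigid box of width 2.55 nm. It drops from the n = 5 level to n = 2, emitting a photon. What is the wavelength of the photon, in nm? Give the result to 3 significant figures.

λ = 1.02×10^3 nm

E_1 = h²/(8m_eL²) = 9.265×10^-21 J, so ΔE = (5² − 2²)E_1 = 1.946×10^-19 J.
λ = hc/ΔE = (6.626×10^-34·2.998×10^8)/1.946×10^-19 = 1.02×10^-6 m = 1.02×10^3 nm.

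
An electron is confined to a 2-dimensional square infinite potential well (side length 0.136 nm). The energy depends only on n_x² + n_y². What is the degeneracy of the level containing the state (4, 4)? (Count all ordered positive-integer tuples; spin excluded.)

The level has n_x² + n_y² = 32. The ordered positive-integer solutions are (4, 4).
That gives 1 state.

degeneracy = 1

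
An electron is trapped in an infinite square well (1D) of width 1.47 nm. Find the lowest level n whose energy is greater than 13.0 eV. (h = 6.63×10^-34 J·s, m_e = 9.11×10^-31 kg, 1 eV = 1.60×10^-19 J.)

E_1 = h²/(8m_eL²) = 2.791×10^-20 J = 0.1744 eV.
Need n² > 13.0/0.1744 = 74.54, i.e. n > 8.634.
The smallest integer satisfying this is n = 9.

n = 9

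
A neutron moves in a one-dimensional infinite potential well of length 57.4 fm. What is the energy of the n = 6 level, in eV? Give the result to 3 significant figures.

For an infinite well E_n = n²h²/(8m_nL²), so E_1 = h²/(8m_nL²) = (6.626×10^-34)²/(8·1.675×10^-27·(5.74×10^-14 m)²) = 9.944×10^-15 J.
Then E_6 = 6²·E_1 = 36·9.944×10^-15 J = 3.580×10^-13 J.
Converting, E_6 = 3.580×10^-13 J / (1.602×10^-19 J/eV) = 2.23×10^6 eV.

E_6 = 2.23×10^6 eV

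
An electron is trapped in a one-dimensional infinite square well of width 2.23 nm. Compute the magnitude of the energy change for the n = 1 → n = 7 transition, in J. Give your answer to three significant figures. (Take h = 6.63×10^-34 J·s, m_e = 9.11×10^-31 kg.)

|ΔE| = 5.82×10^-19 J

E_1 = h²/(8m_eL²) = 1.213×10^-20 J.
|ΔE| = |1² − 7²|·E_1 = 48·1.213×10^-20 J = 5.82×10^-19 J.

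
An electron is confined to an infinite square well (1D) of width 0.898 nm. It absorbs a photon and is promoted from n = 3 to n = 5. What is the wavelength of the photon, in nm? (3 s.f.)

λ = 166 nm

E_1 = h²/(8m_eL²) = 7.471×10^-20 J, so ΔE = (5² − 3²)E_1 = 1.195×10^-18 J.
λ = hc/ΔE = (6.626×10^-34·2.998×10^8)/1.195×10^-18 = 1.66×10^-7 m = 166 nm.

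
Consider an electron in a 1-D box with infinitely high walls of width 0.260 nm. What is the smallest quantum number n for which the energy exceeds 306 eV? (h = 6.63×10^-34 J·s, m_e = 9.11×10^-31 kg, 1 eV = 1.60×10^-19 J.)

n = 8

E_1 = h²/(8m_eL²) = 8.922×10^-19 J = 5.576 eV.
Need n² > 306/5.576 = 54.88, i.e. n > 7.408.
The smallest integer satisfying this is n = 8.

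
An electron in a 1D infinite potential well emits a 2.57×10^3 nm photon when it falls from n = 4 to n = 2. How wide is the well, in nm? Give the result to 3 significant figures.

L = 3.06 nm

The photon carries ΔE = hc/λ = 6.626×10^-34·2.998×10^8/2.57×10^-6 m = 7.729×10^-20 J.
Since ΔE = (4² − 2²)E_1, E_1 = 6.441×10^-21 J, and L = h/√(8m_eE_1) = 3.06×10^-9 m = 3.06 nm.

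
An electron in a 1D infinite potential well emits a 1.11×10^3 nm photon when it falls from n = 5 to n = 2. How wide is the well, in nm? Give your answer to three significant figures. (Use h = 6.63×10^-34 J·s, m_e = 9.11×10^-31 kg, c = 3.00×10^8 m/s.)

L = 2.66 nm

The photon carries ΔE = hc/λ = 6.63×10^-34·3.00×10^8/1.11×10^-6 m = 1.792×10^-19 J.
Since ΔE = (5² − 2²)E_1, E_1 = 8.533×10^-21 J, and L = h/√(8m_eE_1) = 2.66×10^-9 m = 2.66 nm.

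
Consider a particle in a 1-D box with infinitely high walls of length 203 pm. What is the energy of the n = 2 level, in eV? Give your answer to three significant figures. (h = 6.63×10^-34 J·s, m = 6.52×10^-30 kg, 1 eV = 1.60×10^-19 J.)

E_2 = 5.11 eV

For an infinite well E_n = n²h²/(8mL²), so E_1 = h²/(8mL²) = (6.63×10^-34)²/(8·6.52×10^-30·(2.03×10^-10 m)²) = 2.045×10^-19 J.
Then E_2 = 2²·E_1 = 4·2.045×10^-19 J = 8.180×10^-19 J.
Converting, E_2 = 8.180×10^-19 J / (1.60×10^-19 J/eV) = 5.11 eV.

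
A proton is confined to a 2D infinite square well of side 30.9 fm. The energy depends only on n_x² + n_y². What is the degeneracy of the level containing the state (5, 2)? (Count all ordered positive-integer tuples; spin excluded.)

The level has n_x² + n_y² = 29. The ordered positive-integer solutions are (2, 5), (5, 2).
That gives 2 states.

degeneracy = 2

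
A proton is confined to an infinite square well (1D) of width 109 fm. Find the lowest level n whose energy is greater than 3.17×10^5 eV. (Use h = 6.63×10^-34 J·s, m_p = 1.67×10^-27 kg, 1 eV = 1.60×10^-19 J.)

n = 5

E_1 = h²/(8m_pL²) = 2.769×10^-15 J = 1.731×10^4 eV.
Need n² > 3.17×10^5/1.731×10^4 = 18.31, i.e. n > 4.279.
The smallest integer satisfying this is n = 5.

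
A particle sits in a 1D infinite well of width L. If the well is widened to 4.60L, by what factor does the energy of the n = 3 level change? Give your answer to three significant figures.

E_n ∝ 1/L², so the energy scales by 1/4.60² = 0.0473.

0.0473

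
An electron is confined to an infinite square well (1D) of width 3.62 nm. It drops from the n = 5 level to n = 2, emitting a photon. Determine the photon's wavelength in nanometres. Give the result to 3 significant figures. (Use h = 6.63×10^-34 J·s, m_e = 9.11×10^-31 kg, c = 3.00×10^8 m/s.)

E_1 = h²/(8m_eL²) = 4.603×10^-21 J, so ΔE = (5² − 2²)E_1 = 9.666×10^-20 J.
λ = hc/ΔE = (6.63×10^-34·3.00×10^8)/9.666×10^-20 = 2.06×10^-6 m = 2.06×10^3 nm.

λ = 2.06×10^3 nm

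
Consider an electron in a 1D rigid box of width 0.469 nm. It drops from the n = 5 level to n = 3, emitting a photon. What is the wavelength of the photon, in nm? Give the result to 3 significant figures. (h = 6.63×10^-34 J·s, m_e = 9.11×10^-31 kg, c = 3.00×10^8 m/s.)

E_1 = h²/(8m_eL²) = 2.742×10^-19 J, so ΔE = (5² − 3²)E_1 = 4.387×10^-18 J.
λ = hc/ΔE = (6.63×10^-34·3.00×10^8)/4.387×10^-18 = 4.53×10^-8 m = 45.3 nm.

λ = 45.3 nm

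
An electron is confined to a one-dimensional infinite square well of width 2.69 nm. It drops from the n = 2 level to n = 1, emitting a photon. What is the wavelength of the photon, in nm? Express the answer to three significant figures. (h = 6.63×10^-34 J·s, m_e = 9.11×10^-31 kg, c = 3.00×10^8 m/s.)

E_1 = h²/(8m_eL²) = 8.335×10^-21 J, so ΔE = (2² − 1²)E_1 = 2.501×10^-20 J.
λ = hc/ΔE = (6.63×10^-34·3.00×10^8)/2.501×10^-20 = 7.95×10^-6 m = 7.95×10^3 nm.

λ = 7.95×10^3 nm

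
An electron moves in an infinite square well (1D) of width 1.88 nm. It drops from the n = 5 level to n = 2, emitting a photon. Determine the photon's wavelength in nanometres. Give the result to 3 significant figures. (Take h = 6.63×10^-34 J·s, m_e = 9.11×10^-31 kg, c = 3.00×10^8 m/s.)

λ = 555 nm

E_1 = h²/(8m_eL²) = 1.706×10^-20 J, so ΔE = (5² − 2²)E_1 = 3.583×10^-19 J.
λ = hc/ΔE = (6.63×10^-34·3.00×10^8)/3.583×10^-19 = 5.55×10^-7 m = 555 nm.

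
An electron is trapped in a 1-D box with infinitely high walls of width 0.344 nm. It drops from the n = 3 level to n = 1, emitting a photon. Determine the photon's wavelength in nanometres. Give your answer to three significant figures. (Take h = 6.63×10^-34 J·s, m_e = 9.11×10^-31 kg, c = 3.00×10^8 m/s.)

E_1 = h²/(8m_eL²) = 5.097×10^-19 J, so ΔE = (3² − 1²)E_1 = 4.078×10^-18 J.
λ = hc/ΔE = (6.63×10^-34·3.00×10^8)/4.078×10^-18 = 4.88×10^-8 m = 48.8 nm.

λ = 48.8 nm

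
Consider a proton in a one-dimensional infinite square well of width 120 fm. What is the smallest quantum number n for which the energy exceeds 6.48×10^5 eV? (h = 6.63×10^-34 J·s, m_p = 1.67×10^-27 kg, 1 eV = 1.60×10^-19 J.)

E_1 = h²/(8m_pL²) = 2.285×10^-15 J = 1.428×10^4 eV.
Need n² > 6.48×10^5/1.428×10^4 = 45.38, i.e. n > 6.736.
The smallest integer satisfying this is n = 7.

n = 7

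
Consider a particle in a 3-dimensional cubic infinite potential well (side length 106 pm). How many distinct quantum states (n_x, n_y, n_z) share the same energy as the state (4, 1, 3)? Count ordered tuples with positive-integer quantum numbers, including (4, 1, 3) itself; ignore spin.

degeneracy = 6

The level has n_x² + n_y² + n_z² = 26. The ordered positive-integer solutions are (1, 3, 4), (1, 4, 3), (3, 1, 4), (3, 4, 1), (4, 1, 3), (4, 3, 1).
That gives 6 states.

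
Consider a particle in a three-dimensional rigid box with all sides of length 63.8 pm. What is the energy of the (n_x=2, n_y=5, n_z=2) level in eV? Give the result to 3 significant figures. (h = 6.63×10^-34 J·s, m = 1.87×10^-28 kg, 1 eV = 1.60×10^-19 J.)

E = 14.9 eV

For a 3D rectangular well E = (h²/8m)·Σ n_i²/L_i² = (6.63×10^-34)²/(8·1.87×10^-28) · [2²/(63.8 pm)² + 5²/(63.8 pm)² + 2²/(63.8 pm)²].
Evaluating gives E = 2.382×10^-18 J = 14.9 eV.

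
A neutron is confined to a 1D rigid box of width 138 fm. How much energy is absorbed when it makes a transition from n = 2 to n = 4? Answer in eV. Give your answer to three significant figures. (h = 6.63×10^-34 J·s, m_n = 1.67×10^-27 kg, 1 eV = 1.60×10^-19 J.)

|ΔE| = 1.30×10^5 eV

E_1 = h²/(8m_nL²) = 1.728×10^-15 J.
|ΔE| = |2² − 4²|·E_1 = 12·1.728×10^-15 J = 2.074×10^-14 J = 1.30×10^5 eV.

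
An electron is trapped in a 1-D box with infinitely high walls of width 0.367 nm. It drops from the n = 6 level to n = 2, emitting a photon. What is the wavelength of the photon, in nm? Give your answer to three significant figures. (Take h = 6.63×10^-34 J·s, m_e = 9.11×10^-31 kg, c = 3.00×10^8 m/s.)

E_1 = h²/(8m_eL²) = 4.478×10^-19 J, so ΔE = (6² − 2²)E_1 = 1.433×10^-17 J.
λ = hc/ΔE = (6.63×10^-34·3.00×10^8)/1.433×10^-17 = 1.39×10^-8 m = 13.9 nm.

λ = 13.9 nm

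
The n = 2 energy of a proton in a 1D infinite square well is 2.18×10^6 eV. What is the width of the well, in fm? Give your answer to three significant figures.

L = 19.4 fm

From E_n = n²h²/(8m_pL²), L = n·h/√(8m_pE_n).
E_2 = 2.18×10^6 eV = 3.492×10^-13 J, so L = 2·6.626×10^-34/√(8·1.673×10^-27·3.492×10^-13) = 1.94×10^-14 m = 19.4 fm.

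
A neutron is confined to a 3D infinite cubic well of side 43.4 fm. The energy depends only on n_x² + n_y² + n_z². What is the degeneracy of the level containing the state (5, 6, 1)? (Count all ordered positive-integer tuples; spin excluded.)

degeneracy = 12

The level has n_x² + n_y² + n_z² = 62. The ordered positive-integer solutions are (1, 5, 6), (1, 6, 5), (2, 3, 7), (2, 7, 3), (3, 2, 7), (3, 7, 2), (5, 1, 6), (5, 6, 1), (6, 1, 5), (6, 5, 1), (7, 2, 3), (7, 3, 2).
That gives 12 states.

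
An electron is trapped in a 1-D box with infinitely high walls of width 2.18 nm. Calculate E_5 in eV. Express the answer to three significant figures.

For an infinite well E_n = n²h²/(8m_eL²), so E_1 = h²/(8m_eL²) = (6.626×10^-34)²/(8·9.109×10^-31·(2.18×10^-9 m)²) = 1.268×10^-20 J.
Then E_5 = 5²·E_1 = 25·1.268×10^-20 J = 3.170×10^-19 J.
Converting, E_5 = 3.170×10^-19 J / (1.602×10^-19 J/eV) = 1.98 eV.

E_5 = 1.98 eV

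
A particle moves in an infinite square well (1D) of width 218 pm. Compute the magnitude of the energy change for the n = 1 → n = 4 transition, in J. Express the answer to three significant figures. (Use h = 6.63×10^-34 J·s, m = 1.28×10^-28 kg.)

|ΔE| = 1.35×10^-19 J

E_1 = h²/(8mL²) = 9.033×10^-21 J.
|ΔE| = |1² − 4²|·E_1 = 15·9.033×10^-21 J = 1.35×10^-19 J.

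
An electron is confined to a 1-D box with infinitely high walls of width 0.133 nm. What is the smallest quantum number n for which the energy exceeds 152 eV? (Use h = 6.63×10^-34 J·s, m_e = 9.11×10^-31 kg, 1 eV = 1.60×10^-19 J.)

n = 3

E_1 = h²/(8m_eL²) = 3.410×10^-18 J = 21.31 eV.
Need n² > 152/21.31 = 7.133, i.e. n > 2.671.
The smallest integer satisfying this is n = 3.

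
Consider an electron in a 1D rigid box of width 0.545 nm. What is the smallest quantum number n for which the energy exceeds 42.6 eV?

E_1 = h²/(8m_eL²) = 2.028×10^-19 J = 1.266 eV.
Need n² > 42.6/1.266 = 33.65, i.e. n > 5.801.
The smallest integer satisfying this is n = 6.

n = 6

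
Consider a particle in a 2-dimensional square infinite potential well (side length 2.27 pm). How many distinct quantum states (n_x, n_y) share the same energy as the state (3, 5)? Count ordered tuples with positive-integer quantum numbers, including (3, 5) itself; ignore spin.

degeneracy = 2

The level has n_x² + n_y² = 34. The ordered positive-integer solutions are (3, 5), (5, 3).
That gives 2 states.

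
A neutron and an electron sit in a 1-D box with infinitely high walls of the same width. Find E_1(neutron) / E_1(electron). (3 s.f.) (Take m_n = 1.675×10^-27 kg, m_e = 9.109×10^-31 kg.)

E_n ∝ 1/m at fixed n and L, so the ratio is m_e/m_n = 9.109×10^-31/1.675×10^-27 = 5.44×10^-4.

5.44×10^-4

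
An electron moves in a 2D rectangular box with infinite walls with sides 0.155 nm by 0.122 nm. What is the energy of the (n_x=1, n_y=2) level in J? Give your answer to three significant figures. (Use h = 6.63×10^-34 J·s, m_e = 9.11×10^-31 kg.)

E = 1.87×10^-17 J

For a 2D rectangular well E = (h²/8m_e)·Σ n_i²/L_i² = (6.63×10^-34)²/(8·9.11×10^-31) · [1²/(0.155 nm)² + 2²/(0.122 nm)²].
Evaluating gives E = 1.87×10^-17 J.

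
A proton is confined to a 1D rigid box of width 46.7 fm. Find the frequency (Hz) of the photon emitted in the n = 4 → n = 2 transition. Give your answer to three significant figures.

f = 2.72×10^20 Hz

E_1 = h²/(8m_pL²) = 1.504×10^-14 J and ΔE = (4² − 2²)E_1 = 1.805×10^-13 J.
f = ΔE/h = 1.805×10^-13/6.626×10^-34 = 2.72×10^20 Hz.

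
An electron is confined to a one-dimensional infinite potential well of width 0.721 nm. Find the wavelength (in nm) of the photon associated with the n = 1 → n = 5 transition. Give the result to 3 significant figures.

λ = 71.4 nm

E_1 = h²/(8m_eL²) = 1.159×10^-19 J, so ΔE = (5² − 1²)E_1 = 2.782×10^-18 J.
λ = hc/ΔE = (6.626×10^-34·2.998×10^8)/2.782×10^-18 = 7.14×10^-8 m = 71.4 nm.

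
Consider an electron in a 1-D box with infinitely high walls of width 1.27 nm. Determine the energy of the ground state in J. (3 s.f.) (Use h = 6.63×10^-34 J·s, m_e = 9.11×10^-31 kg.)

For an infinite well E_n = n²h²/(8m_eL²), so E_1 = h²/(8m_eL²) = (6.63×10^-34)²/(8·9.11×10^-31·(1.27×10^-9 m)²) = 3.739×10^-20 J.

E_1 = 3.74×10^-20 J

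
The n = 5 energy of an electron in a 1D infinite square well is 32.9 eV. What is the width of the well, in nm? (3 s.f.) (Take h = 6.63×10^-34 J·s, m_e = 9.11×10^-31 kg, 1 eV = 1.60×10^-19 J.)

From E_n = n²h²/(8m_eL²), L = n·h/√(8m_eE_n).
E_5 = 32.9 eV = 5.264×10^-18 J, so L = 5·6.63×10^-34/√(8·9.11×10^-31·5.264×10^-18) = 5.35×10^-10 m = 0.535 nm.

L = 0.535 nm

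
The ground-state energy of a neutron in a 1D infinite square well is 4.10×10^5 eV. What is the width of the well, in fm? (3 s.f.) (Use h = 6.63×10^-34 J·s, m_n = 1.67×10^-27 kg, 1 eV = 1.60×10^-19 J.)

From E_n = n²h²/(8m_nL²), L = n·h/√(8m_nE_n).
E_1 = 4.10×10^5 eV = 6.560×10^-14 J, so L = 1·6.63×10^-34/√(8·1.67×10^-27·6.560×10^-14) = 2.24×10^-14 m = 22.4 fm.

L = 22.4 fm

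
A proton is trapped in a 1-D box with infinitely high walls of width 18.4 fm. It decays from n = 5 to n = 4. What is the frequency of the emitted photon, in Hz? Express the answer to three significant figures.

f = 1.32×10^21 Hz

E_1 = h²/(8m_pL²) = 9.689×10^-14 J and ΔE = (5² − 4²)E_1 = 8.720×10^-13 J.
f = ΔE/h = 8.720×10^-13/6.626×10^-34 = 1.32×10^21 Hz.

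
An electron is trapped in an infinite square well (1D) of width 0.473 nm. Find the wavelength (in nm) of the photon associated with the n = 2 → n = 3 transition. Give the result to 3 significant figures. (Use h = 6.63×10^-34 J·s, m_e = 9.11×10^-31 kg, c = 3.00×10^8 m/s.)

E_1 = h²/(8m_eL²) = 2.696×10^-19 J, so ΔE = (3² − 2²)E_1 = 1.348×10^-18 J.
λ = hc/ΔE = (6.63×10^-34·3.00×10^8)/1.348×10^-18 = 1.48×10^-7 m = 148 nm.

λ = 148 nm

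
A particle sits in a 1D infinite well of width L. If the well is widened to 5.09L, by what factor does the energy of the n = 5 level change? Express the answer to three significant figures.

0.0386

E_n ∝ 1/L², so the energy scales by 1/5.09² = 0.0386.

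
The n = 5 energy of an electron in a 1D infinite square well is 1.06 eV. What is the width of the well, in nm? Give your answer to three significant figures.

From E_n = n²h²/(8m_eL²), L = n·h/√(8m_eE_n).
E_5 = 1.06 eV = 1.698×10^-19 J, so L = 5·6.626×10^-34/√(8·9.109×10^-31·1.698×10^-19) = 2.98×10^-9 m = 2.98 nm.

L = 2.98 nm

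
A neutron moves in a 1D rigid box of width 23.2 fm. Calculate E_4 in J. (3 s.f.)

E_4 = 9.74×10^-13 J

For an infinite well E_n = n²h²/(8m_nL²), so E_1 = h²/(8m_nL²) = (6.626×10^-34)²/(8·1.675×10^-27·(2.32×10^-14 m)²) = 6.087×10^-14 J.
Then E_4 = 4²·E_1 = 16·6.087×10^-14 J = 9.74×10^-13 J.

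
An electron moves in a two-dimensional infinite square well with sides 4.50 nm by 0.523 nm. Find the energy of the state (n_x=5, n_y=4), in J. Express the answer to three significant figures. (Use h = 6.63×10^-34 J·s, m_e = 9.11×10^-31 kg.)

For a 2D rectangular well E = (h²/8m_e)·Σ n_i²/L_i² = (6.63×10^-34)²/(8·9.11×10^-31) · [5²/(4.50 nm)² + 4²/(0.523 nm)²].
Evaluating gives E = 3.60×10^-18 J.

E = 3.60×10^-18 J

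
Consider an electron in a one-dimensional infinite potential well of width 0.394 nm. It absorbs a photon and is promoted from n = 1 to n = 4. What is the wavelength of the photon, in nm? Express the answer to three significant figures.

E_1 = h²/(8m_eL²) = 3.881×10^-19 J, so ΔE = (4² − 1²)E_1 = 5.821×10^-18 J.
λ = hc/ΔE = (6.626×10^-34·2.998×10^8)/5.821×10^-18 = 3.41×10^-8 m = 34.1 nm.

λ = 34.1 nm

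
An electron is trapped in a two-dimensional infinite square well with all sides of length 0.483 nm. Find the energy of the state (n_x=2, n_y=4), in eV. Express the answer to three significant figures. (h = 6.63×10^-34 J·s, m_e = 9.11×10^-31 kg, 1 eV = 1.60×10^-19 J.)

E = 32.3 eV

For a 2D rectangular well E = (h²/8m_e)·Σ n_i²/L_i² = (6.63×10^-34)²/(8·9.11×10^-31) · [2²/(0.483 nm)² + 4²/(0.483 nm)²].
Evaluating gives E = 5.171×10^-18 J = 32.3 eV.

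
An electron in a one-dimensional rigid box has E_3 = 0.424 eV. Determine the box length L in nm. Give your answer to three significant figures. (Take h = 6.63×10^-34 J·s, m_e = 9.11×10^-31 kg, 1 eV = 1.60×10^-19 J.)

L = 2.83 nm

From E_n = n²h²/(8m_eL²), L = n·h/√(8m_eE_n).
E_3 = 0.424 eV = 6.784×10^-20 J, so L = 3·6.63×10^-34/√(8·9.11×10^-31·6.784×10^-20) = 2.83×10^-9 m = 2.83 nm.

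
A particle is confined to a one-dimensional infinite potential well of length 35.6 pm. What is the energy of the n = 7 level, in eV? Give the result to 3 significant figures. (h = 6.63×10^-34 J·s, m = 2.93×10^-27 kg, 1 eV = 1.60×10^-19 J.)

For an infinite well E_n = n²h²/(8mL²), so E_1 = h²/(8mL²) = (6.63×10^-34)²/(8·2.93×10^-27·(3.56×10^-11 m)²) = 1.480×10^-20 J.
Then E_7 = 7²·E_1 = 49·1.480×10^-20 J = 7.252×10^-19 J.
Converting, E_7 = 7.252×10^-19 J / (1.60×10^-19 J/eV) = 4.53 eV.

E_7 = 4.53 eV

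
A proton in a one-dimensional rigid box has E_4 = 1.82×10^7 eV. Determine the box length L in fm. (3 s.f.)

From E_n = n²h²/(8m_pL²), L = n·h/√(8m_pE_n).
E_4 = 1.82×10^7 eV = 2.916×10^-12 J, so L = 4·6.626×10^-34/√(8·1.673×10^-27·2.916×10^-12) = 1.34×10^-14 m = 13.4 fm.

L = 13.4 fm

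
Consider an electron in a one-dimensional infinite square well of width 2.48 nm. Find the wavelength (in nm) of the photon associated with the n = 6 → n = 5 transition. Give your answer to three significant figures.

λ = 1.84×10^3 nm

E_1 = h²/(8m_eL²) = 9.796×10^-21 J, so ΔE = (6² − 5²)E_1 = 1.078×10^-19 J.
λ = hc/ΔE = (6.626×10^-34·2.998×10^8)/1.078×10^-19 = 1.84×10^-6 m = 1.84×10^3 nm.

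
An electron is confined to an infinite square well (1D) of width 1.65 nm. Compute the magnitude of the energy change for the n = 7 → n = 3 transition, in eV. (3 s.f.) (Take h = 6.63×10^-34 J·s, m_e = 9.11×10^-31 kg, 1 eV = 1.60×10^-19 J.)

|ΔE| = 5.54 eV

E_1 = h²/(8m_eL²) = 2.215×10^-20 J.
|ΔE| = |7² − 3²|·E_1 = 40·2.215×10^-20 J = 8.860×10^-19 J = 5.54 eV.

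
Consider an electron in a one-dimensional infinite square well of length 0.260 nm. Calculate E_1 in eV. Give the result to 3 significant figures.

For an infinite well E_n = n²h²/(8m_eL²), so E_1 = h²/(8m_eL²) = (6.626×10^-34)²/(8·9.109×10^-31·(2.60×10^-10 m)²) = 8.912×10^-19 J.
Converting, E_1 = 8.912×10^-19 J / (1.602×10^-19 J/eV) = 5.56 eV.

E_1 = 5.56 eV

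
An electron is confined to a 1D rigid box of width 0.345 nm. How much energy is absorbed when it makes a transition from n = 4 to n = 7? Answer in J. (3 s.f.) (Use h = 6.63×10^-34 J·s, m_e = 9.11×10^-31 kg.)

E_1 = h²/(8m_eL²) = 5.067×10^-19 J.
|ΔE| = |4² − 7²|·E_1 = 33·5.067×10^-19 J = 1.67×10^-17 J.

|ΔE| = 1.67×10^-17 J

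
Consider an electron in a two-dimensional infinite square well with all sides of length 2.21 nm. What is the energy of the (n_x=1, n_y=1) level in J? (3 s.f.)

For a 2D rectangular well E = (h²/8m_e)·Σ n_i²/L_i² = (6.626×10^-34)²/(8·9.109×10^-31) · [1²/(2.21 nm)² + 1²/(2.21 nm)²].
Evaluating gives E = 2.47×10^-20 J.

E = 2.47×10^-20 J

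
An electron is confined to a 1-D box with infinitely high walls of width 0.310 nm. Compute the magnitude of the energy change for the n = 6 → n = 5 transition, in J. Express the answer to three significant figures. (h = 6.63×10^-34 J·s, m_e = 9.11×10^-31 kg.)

|ΔE| = 6.90×10^-18 J

E_1 = h²/(8m_eL²) = 6.276×10^-19 J.
|ΔE| = |6² − 5²|·E_1 = 11·6.276×10^-19 J = 6.90×10^-18 J.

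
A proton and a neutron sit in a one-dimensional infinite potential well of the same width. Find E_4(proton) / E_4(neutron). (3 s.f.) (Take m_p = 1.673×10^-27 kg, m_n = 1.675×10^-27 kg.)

E_n ∝ 1/m at fixed n and L, so the ratio is m_n/m_p = 1.675×10^-27/1.673×10^-27 = 1.00.

1.00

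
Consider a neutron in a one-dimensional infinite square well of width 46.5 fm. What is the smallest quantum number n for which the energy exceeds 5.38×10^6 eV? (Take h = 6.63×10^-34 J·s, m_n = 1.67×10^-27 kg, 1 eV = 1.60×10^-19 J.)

E_1 = h²/(8m_nL²) = 1.522×10^-14 J = 9.513×10^4 eV.
Need n² > 5.38×10^6/9.513×10^4 = 56.55, i.e. n > 7.520.
The smallest integer satisfying this is n = 8.

n = 8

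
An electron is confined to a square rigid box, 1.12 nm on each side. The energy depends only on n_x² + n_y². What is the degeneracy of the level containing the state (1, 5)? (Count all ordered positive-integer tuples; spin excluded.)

The level has n_x² + n_y² = 26. The ordered positive-integer solutions are (1, 5), (5, 1).
That gives 2 states.

degeneracy = 2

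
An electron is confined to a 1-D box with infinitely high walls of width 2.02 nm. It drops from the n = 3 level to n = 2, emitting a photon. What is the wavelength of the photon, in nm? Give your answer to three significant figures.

λ = 2.69×10^3 nm

E_1 = h²/(8m_eL²) = 1.477×10^-20 J, so ΔE = (3² − 2²)E_1 = 7.385×10^-20 J.
λ = hc/ΔE = (6.626×10^-34·2.998×10^8)/7.385×10^-20 = 2.69×10^-6 m = 2.69×10^3 nm.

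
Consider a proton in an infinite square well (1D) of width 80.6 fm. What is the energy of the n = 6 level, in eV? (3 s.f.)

For an infinite well E_n = n²h²/(8m_pL²), so E_1 = h²/(8m_pL²) = (6.626×10^-34)²/(8·1.673×10^-27·(8.06×10^-14 m)²) = 5.049×10^-15 J.
Then E_6 = 6²·E_1 = 36·5.049×10^-15 J = 1.818×10^-13 J.
Converting, E_6 = 1.818×10^-13 J / (1.602×10^-19 J/eV) = 1.13×10^6 eV.

E_6 = 1.13×10^6 eV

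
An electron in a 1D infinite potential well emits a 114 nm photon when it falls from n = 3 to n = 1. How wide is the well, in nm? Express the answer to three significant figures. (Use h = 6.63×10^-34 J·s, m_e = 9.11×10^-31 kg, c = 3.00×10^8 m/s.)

L = 0.526 nm

The photon carries ΔE = hc/λ = 6.63×10^-34·3.00×10^8/1.14×10^-7 m = 1.745×10^-18 J.
Since ΔE = (3² − 1²)E_1, E_1 = 2.181×10^-19 J, and L = h/√(8m_eE_1) = 5.26×10^-10 m = 0.526 nm.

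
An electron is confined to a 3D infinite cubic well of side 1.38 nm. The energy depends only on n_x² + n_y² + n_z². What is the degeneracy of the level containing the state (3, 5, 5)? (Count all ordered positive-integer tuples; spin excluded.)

The level has n_x² + n_y² + n_z² = 59. The ordered positive-integer solutions are (1, 3, 7), (1, 7, 3), (3, 1, 7), (3, 5, 5), (3, 7, 1), (5, 3, 5), (5, 5, 3), (7, 1, 3), (7, 3, 1).
That gives 9 states.

degeneracy = 9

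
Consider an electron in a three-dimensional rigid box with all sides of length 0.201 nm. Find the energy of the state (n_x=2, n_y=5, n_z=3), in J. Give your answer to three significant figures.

E = 5.67×10^-17 J

For a 3D rectangular well E = (h²/8m_e)·Σ n_i²/L_i² = (6.626×10^-34)²/(8·9.109×10^-31) · [2²/(0.201 nm)² + 5²/(0.201 nm)² + 3²/(0.201 nm)²].
Evaluating gives E = 5.67×10^-17 J.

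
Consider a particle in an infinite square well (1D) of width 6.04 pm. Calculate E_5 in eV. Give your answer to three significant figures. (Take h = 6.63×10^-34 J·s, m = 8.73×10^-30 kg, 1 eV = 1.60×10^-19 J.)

E_5 = 2.70×10^4 eV

For an infinite well E_n = n²h²/(8mL²), so E_1 = h²/(8mL²) = (6.63×10^-34)²/(8·8.73×10^-30·(6.04×10^-12 m)²) = 1.725×10^-16 J.
Then E_5 = 5²·E_1 = 25·1.725×10^-16 J = 4.312×10^-15 J.
Converting, E_5 = 4.312×10^-15 J / (1.60×10^-19 J/eV) = 2.70×10^4 eV.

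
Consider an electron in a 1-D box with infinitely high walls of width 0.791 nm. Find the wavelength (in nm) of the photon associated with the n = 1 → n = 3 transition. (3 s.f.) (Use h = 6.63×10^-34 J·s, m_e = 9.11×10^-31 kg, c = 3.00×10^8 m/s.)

E_1 = h²/(8m_eL²) = 9.640×10^-20 J, so ΔE = (3² − 1²)E_1 = 7.712×10^-19 J.
λ = hc/ΔE = (6.63×10^-34·3.00×10^8)/7.712×10^-19 = 2.58×10^-7 m = 258 nm.

λ = 258 nm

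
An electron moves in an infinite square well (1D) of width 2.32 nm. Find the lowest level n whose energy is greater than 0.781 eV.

n = 4

E_1 = h²/(8m_eL²) = 1.119×10^-20 J = 0.06985 eV.
Need n² > 0.781/0.06985 = 11.18, i.e. n > 3.344.
The smallest integer satisfying this is n = 4.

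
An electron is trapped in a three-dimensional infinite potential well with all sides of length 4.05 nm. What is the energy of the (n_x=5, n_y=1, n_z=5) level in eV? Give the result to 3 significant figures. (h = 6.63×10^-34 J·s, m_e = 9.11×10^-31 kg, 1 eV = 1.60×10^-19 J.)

E = 1.17 eV

For a 3D rectangular well E = (h²/8m_e)·Σ n_i²/L_i² = (6.63×10^-34)²/(8·9.11×10^-31) · [5²/(4.05 nm)² + 1²/(4.05 nm)² + 5²/(4.05 nm)²].
Evaluating gives E = 1.875×10^-19 J = 1.17 eV.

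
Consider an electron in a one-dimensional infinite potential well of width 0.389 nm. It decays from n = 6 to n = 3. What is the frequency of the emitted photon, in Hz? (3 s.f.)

E_1 = h²/(8m_eL²) = 3.981×10^-19 J and ΔE = (6² − 3²)E_1 = 1.075×10^-17 J.
f = ΔE/h = 1.075×10^-17/6.626×10^-34 = 1.62×10^16 Hz.

f = 1.62×10^16 Hz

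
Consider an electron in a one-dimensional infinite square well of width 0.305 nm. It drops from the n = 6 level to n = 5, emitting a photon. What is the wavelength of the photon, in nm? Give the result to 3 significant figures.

λ = 27.9 nm

E_1 = h²/(8m_eL²) = 6.477×10^-19 J, so ΔE = (6² − 5²)E_1 = 7.125×10^-18 J.
λ = hc/ΔE = (6.626×10^-34·2.998×10^8)/7.125×10^-18 = 2.79×10^-8 m = 27.9 nm.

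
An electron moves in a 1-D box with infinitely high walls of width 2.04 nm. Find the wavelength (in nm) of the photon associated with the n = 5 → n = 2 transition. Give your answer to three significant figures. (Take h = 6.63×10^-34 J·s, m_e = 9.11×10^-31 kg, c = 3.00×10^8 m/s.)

λ = 654 nm

E_1 = h²/(8m_eL²) = 1.449×10^-20 J, so ΔE = (5² − 2²)E_1 = 3.043×10^-19 J.
λ = hc/ΔE = (6.63×10^-34·3.00×10^8)/3.043×10^-19 = 6.54×10^-7 m = 654 nm.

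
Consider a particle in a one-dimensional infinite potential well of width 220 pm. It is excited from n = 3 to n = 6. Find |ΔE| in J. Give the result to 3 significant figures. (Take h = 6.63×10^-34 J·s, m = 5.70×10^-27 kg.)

|ΔE| = 5.38×10^-21 J

E_1 = h²/(8mL²) = 1.992×10^-22 J.
|ΔE| = |3² − 6²|·E_1 = 27·1.992×10^-22 J = 5.38×10^-21 J.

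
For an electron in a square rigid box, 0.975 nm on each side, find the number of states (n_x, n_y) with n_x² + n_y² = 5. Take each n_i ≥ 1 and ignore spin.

degeneracy = 2

The level has n_x² + n_y² = 5. The ordered positive-integer solutions are (1, 2), (2, 1).
That gives 2 states.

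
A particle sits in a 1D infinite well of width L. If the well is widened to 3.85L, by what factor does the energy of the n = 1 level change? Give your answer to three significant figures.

E_n ∝ 1/L², so the energy scales by 1/3.85² = 0.0675.

0.0675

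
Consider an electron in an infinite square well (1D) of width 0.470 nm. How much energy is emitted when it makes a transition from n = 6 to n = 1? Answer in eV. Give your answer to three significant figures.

E_1 = h²/(8m_eL²) = 2.727×10^-19 J.
|ΔE| = |6² − 1²|·E_1 = 35·2.727×10^-19 J = 9.545×10^-18 J = 59.6 eV.

|ΔE| = 59.6 eV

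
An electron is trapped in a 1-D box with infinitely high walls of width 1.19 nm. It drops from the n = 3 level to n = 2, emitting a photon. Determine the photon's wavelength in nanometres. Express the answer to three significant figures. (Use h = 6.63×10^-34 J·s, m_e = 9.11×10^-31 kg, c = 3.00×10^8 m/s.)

λ = 934 nm

E_1 = h²/(8m_eL²) = 4.259×10^-20 J, so ΔE = (3² − 2²)E_1 = 2.129×10^-19 J.
λ = hc/ΔE = (6.63×10^-34·3.00×10^8)/2.129×10^-19 = 9.34×10^-7 m = 934 nm.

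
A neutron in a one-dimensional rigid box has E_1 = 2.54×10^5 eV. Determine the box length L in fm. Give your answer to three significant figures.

L = 28.4 fm

From E_n = n²h²/(8m_nL²), L = n·h/√(8m_nE_n).
E_1 = 2.54×10^5 eV = 4.069×10^-14 J, so L = 1·6.626×10^-34/√(8·1.675×10^-27·4.069×10^-14) = 2.84×10^-14 m = 28.4 fm.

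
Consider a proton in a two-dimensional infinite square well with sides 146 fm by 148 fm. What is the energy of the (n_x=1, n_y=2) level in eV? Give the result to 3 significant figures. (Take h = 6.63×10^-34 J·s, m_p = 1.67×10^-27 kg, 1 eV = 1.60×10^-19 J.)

E = 4.72×10^4 eV

For a 2D rectangular well E = (h²/8m_p)·Σ n_i²/L_i² = (6.63×10^-34)²/(8·1.67×10^-27) · [1²/(146 fm)² + 2²/(148 fm)²].
Evaluating gives E = 7.552×10^-15 J = 4.72×10^4 eV.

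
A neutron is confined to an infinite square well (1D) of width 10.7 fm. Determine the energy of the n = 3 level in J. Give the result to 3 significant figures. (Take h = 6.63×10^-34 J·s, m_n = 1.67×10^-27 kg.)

For an infinite well E_n = n²h²/(8m_nL²), so E_1 = h²/(8m_nL²) = (6.63×10^-34)²/(8·1.67×10^-27·(1.07×10^-14 m)²) = 2.874×10^-13 J.
Then E_3 = 3²·E_1 = 9·2.874×10^-13 J = 2.59×10^-12 J.

E_3 = 2.59×10^-12 J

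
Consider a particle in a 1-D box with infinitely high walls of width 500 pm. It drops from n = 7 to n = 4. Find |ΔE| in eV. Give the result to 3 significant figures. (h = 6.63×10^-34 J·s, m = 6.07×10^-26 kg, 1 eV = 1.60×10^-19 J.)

|ΔE| = 7.47×10^-4 eV

E_1 = h²/(8mL²) = 3.621×10^-24 J.
|ΔE| = |7² − 4²|·E_1 = 33·3.621×10^-24 J = 1.195×10^-22 J = 7.47×10^-4 eV.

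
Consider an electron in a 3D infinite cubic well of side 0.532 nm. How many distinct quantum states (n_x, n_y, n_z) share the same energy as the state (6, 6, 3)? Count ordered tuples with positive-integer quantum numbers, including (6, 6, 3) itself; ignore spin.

degeneracy = 12

The level has n_x² + n_y² + n_z² = 81. The ordered positive-integer solutions are (1, 4, 8), (1, 8, 4), (3, 6, 6), (4, 1, 8), (4, 4, 7), (4, 7, 4), (4, 8, 1), (6, 3, 6), (6, 6, 3), (7, 4, 4), (8, 1, 4), (8, 4, 1).
That gives 12 states.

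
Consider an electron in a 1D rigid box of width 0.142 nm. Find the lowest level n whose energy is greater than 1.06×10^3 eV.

n = 8

E_1 = h²/(8m_eL²) = 2.988×10^-18 J = 18.65 eV.
Need n² > 1.06×10^3/18.65 = 56.84, i.e. n > 7.539.
The smallest integer satisfying this is n = 8.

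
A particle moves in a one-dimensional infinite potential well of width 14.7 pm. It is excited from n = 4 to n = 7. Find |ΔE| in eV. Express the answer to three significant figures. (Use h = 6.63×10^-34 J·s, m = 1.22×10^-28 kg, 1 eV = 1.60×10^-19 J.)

E_1 = h²/(8mL²) = 2.084×10^-18 J.
|ΔE| = |4² − 7²|·E_1 = 33·2.084×10^-18 J = 6.877×10^-17 J = 430 eV.

|ΔE| = 430 eV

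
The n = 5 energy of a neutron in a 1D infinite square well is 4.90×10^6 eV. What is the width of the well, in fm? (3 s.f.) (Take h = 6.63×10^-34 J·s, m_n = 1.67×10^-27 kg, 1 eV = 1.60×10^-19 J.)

L = 32.4 fm

From E_n = n²h²/(8m_nL²), L = n·h/√(8m_nE_n).
E_5 = 4.90×10^6 eV = 7.840×10^-13 J, so L = 5·6.63×10^-34/√(8·1.67×10^-27·7.840×10^-13) = 3.24×10^-14 m = 32.4 fm.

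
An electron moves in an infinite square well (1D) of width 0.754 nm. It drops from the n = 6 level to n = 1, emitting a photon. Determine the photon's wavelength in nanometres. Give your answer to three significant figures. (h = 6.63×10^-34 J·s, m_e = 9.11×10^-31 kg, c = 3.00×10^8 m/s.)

E_1 = h²/(8m_eL²) = 1.061×10^-19 J, so ΔE = (6² − 1²)E_1 = 3.713×10^-18 J.
λ = hc/ΔE = (6.63×10^-34·3.00×10^8)/3.713×10^-18 = 5.36×10^-8 m = 53.6 nm.

λ = 53.6 nm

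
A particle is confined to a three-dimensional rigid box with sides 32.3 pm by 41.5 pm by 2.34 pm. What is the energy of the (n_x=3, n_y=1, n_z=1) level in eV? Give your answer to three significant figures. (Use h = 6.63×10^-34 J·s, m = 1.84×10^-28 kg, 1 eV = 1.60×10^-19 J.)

For a 3D rectangular well E = (h²/8m)·Σ n_i²/L_i² = (6.63×10^-34)²/(8·1.84×10^-28) · [3²/(32.3 pm)² + 1²/(41.5 pm)² + 1²/(2.34 pm)²].
Evaluating gives E = 5.729×10^-17 J = 358 eV.

E = 358 eV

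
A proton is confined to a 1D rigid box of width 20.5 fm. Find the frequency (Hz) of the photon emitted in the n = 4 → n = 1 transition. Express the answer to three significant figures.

E_1 = h²/(8m_pL²) = 7.806×10^-14 J and ΔE = (4² − 1²)E_1 = 1.171×10^-12 J.
f = ΔE/h = 1.171×10^-12/6.626×10^-34 = 1.77×10^21 Hz.

f = 1.77×10^21 Hz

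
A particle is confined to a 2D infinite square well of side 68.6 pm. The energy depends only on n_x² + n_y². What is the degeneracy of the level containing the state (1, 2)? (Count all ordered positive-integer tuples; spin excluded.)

The level has n_x² + n_y² = 5. The ordered positive-integer solutions are (1, 2), (2, 1).
That gives 2 states.

degeneracy = 2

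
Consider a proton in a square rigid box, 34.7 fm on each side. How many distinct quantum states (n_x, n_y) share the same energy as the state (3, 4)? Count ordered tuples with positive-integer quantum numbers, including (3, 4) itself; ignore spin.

degeneracy = 2

The level has n_x² + n_y² = 25. The ordered positive-integer solutions are (3, 4), (4, 3).
That gives 2 states.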